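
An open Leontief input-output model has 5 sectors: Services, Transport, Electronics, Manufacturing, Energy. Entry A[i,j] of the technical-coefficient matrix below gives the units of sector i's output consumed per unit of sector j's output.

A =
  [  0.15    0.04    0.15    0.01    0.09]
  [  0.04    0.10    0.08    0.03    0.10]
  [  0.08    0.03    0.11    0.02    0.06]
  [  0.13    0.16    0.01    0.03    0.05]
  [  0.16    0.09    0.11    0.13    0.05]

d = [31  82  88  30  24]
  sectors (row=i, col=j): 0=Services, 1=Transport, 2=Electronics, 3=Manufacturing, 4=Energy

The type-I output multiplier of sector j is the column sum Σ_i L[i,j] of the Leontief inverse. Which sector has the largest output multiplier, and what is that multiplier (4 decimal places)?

Form M = I − A:
  [  0.85   -0.04   -0.15   -0.01   -0.09]
  [ -0.04    0.90   -0.08   -0.03   -0.10]
  [ -0.08   -0.03    0.89   -0.02   -0.06]
  [ -0.13   -0.16   -0.01    0.97   -0.05]
  [ -0.16   -0.09   -0.11   -0.13    0.95]
Leontief inverse L = M⁻¹:
  [  1.2353    0.0839    0.2338    0.0393    0.1427]
  [  0.1026    1.1449    0.1384    0.0584    0.1420]
  [  0.1365    0.0615    1.1643    0.0401    0.0950]
  [  0.1973    0.2089    0.0764    1.0545    0.1010]
  [  0.2606    0.1583    0.1978    0.1611    1.1149]
Total output x = L · d:
  x_0 = 1.2353·31 + 0.0839·82 + 0.2338·88 + 0.0393·30 + 0.1427·24 = 70.3572
  x_1 = 0.1026·31 + 1.1449·82 + 0.1384·88 + 0.0584·30 + 0.1420·24 = 114.3976
  x_2 = 0.1365·31 + 0.0615·82 + 1.1643·88 + 0.0401·30 + 0.0950·24 = 115.2182
  x_3 = 0.1973·31 + 0.2089·82 + 0.0764·88 + 1.0545·30 + 0.1010·24 = 64.0256
  x_4 = 0.2606·31 + 0.1583·82 + 0.1978·88 + 0.1611·30 + 1.1149·24 = 70.0529
Output multipliers (column sums of L):
  Services: 1.9322
  Transport: 1.6575
  Electronics: 1.8107
  Manufacturing: 1.3533
  Energy: 1.5957

Services (1.9322)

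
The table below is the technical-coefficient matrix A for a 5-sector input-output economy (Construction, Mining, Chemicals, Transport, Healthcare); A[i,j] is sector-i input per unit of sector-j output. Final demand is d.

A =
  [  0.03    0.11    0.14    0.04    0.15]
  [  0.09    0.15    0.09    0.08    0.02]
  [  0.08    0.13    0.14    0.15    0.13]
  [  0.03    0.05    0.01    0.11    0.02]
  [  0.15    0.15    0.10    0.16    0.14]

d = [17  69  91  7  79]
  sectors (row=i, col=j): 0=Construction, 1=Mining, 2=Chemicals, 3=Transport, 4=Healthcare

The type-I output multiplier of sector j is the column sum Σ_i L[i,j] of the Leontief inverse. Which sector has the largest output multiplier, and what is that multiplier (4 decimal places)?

Form M = I − A:
  [  0.97   -0.11   -0.14   -0.04   -0.15]
  [ -0.09    0.85   -0.09   -0.08   -0.02]
  [ -0.08   -0.13    0.86   -0.15   -0.13]
  [ -0.03   -0.05   -0.01    0.89   -0.02]
  [ -0.15   -0.15   -0.10   -0.16    0.86]
Leontief inverse L = M⁻¹:
  [  1.1134    0.2312    0.2350    0.1533    0.2387]
  [  0.1471    1.2451    0.1658    0.1615    0.0834]
  [  0.1729    0.2712    1.2496    0.2845    0.2320]
  [  0.0534    0.0876    0.0363    1.1478    0.0435]
  [  0.2499    0.3053    0.2220    0.3015    1.2540]
Total output x = L · d:
  x_0 = 1.1134·17 + 0.2312·69 + 0.2350·91 + 0.1533·7 + 0.2387·79 = 76.1883
  x_1 = 0.1471·17 + 1.2451·69 + 0.1658·91 + 0.1615·7 + 0.0834·79 = 111.2236
  x_2 = 0.1729·17 + 0.2712·69 + 1.2496·91 + 0.2845·7 + 0.2320·79 = 155.6783
  x_3 = 0.0534·17 + 0.0876·69 + 0.0363·91 + 1.1478·7 + 0.0435·79 = 21.7275
  x_4 = 0.2499·17 + 0.3053·69 + 0.2220·91 + 0.3015·7 + 1.2540·79 = 146.6930
Output multipliers (column sums of L):
  Construction: 1.7366
  Mining: 2.1404
  Chemicals: 1.9086
  Transport: 2.0486
  Healthcare: 1.8516

Mining (2.1404)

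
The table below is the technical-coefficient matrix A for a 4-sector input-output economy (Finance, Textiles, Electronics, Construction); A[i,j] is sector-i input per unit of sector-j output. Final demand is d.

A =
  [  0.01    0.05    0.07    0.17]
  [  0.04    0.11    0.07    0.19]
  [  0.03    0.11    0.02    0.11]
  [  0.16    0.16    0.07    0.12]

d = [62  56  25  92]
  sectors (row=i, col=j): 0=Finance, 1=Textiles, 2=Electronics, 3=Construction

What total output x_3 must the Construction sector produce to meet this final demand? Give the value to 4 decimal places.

Form M = I − A:
  [  0.99   -0.05   -0.07   -0.17]
  [ -0.04    0.89   -0.07   -0.19]
  [ -0.03   -0.11    0.98   -0.11]
  [ -0.16   -0.16   -0.07    0.88]
Leontief inverse L = M⁻¹:
  [  1.0569    0.1153    0.1010    0.2417]
  [  0.0988    1.1955    0.1133    0.2914]
  [  0.0676    0.1660    1.0500    0.1801]
  [  0.2155    0.2515    0.1225    1.2476]
Total output x = L · d:
  x_0 = 1.0569·62 + 0.1153·56 + 0.1010·25 + 0.2417·92 = 96.7441
  x_1 = 0.0988·62 + 1.1955·56 + 0.1133·25 + 0.2914·92 = 102.7151
  x_2 = 0.0676·62 + 0.1660·56 + 1.0500·25 + 0.1801·92 = 56.3091
  x_3 = 0.2155·62 + 0.2515·56 + 0.1225·25 + 1.2476·92 = 145.2899

145.2899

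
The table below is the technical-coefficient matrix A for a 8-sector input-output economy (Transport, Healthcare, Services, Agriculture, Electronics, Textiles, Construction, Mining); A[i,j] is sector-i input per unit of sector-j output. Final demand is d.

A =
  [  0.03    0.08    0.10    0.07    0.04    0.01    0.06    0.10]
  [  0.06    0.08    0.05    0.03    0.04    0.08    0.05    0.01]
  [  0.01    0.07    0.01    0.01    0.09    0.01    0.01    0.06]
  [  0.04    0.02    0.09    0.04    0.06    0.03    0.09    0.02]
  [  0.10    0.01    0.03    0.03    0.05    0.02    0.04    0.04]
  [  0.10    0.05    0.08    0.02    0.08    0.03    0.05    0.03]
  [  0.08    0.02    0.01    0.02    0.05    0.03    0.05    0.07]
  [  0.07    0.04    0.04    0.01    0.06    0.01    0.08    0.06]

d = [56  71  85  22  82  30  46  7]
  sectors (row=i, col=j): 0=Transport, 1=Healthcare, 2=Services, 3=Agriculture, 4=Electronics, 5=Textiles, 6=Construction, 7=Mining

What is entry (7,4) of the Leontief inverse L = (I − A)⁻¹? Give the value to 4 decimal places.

Form M = I − A:
  [  0.97   -0.08   -0.10   -0.07   -0.04   -0.01   -0.06   -0.10]
  [ -0.06    0.92   -0.05   -0.03   -0.04   -0.08   -0.05   -0.01]
  [ -0.01   -0.07    0.99   -0.01   -0.09   -0.01   -0.01   -0.06]
  [ -0.04   -0.02   -0.09    0.96   -0.06   -0.03   -0.09   -0.02]
  [ -0.10   -0.01   -0.03   -0.03    0.95   -0.02   -0.04   -0.04]
  [ -0.10   -0.05   -0.08   -0.02   -0.08    0.97   -0.05   -0.03]
  [ -0.08   -0.02   -0.01   -0.02   -0.05   -0.03    0.95   -0.07]
  [ -0.07   -0.04   -0.04   -0.01   -0.06   -0.01   -0.08    0.94]
Leontief inverse L = M⁻¹:
  [  1.0735    0.1163    0.1342    0.0902    0.0851    0.0311    0.1007    0.1380]
  [  0.0998    1.1129    0.0837    0.0496    0.0775    0.0998    0.0825    0.0415]
  [  0.0395    0.0889    1.0294    0.0219    0.1130    0.0232    0.0327    0.0793]
  [  0.0759    0.0468    0.1160    1.0569    0.0963    0.0447    0.1195    0.0529]
  [  0.1299    0.0347    0.0580    0.0477    1.0788    0.0314    0.0682    0.0709]
  [  0.1405    0.0849    0.1142    0.0421    0.1200    1.0477    0.0845    0.0689]
  [  0.1136    0.0446    0.0379    0.0370    0.0794    0.0425    1.0801    0.1009]
  [  0.1061    0.0672    0.0667    0.0276    0.0924    0.0248    0.1109    1.0937]
Total output x = L · d:
  x_0 = 1.0735·56 + 0.1163·71 + 0.1342·85 + 0.0902·22 + 0.0851·82 + 0.0311·30 + 0.1007·46 + 0.1380·7 = 95.2788
  x_1 = 0.0998·56 + 1.1129·71 + 0.0837·85 + 0.0496·22 + 0.0775·82 + 0.0998·30 + 0.0825·46 + 0.0415·7 = 106.2480
  x_2 = 0.0395·56 + 0.0889·71 + 1.0294·85 + 0.0219·22 + 0.1130·82 + 0.0232·30 + 0.0327·46 + 0.0793·7 = 108.5243
  x_3 = 0.0759·56 + 0.0468·71 + 0.1160·85 + 1.0569·22 + 0.0963·82 + 0.0447·30 + 0.1195·46 + 0.0529·7 = 55.7832
  x_4 = 0.1299·56 + 0.0347·71 + 0.0580·85 + 0.0477·22 + 1.0788·82 + 0.0314·30 + 0.0682·46 + 0.0709·7 = 108.7532
  x_5 = 0.1405·56 + 0.0849·71 + 0.1142·85 + 0.0421·22 + 0.1200·82 + 1.0477·30 + 0.0845·46 + 0.0689·7 = 70.1725
  x_6 = 0.1136·56 + 0.0446·71 + 0.0379·85 + 0.0370·22 + 0.0794·82 + 0.0425·30 + 1.0801·46 + 0.1009·7 = 71.7430
  x_7 = 0.1061·56 + 0.0672·71 + 0.0667·85 + 0.0276·22 + 0.0924·82 + 0.0248·30 + 0.1109·46 + 1.0937·7 = 38.0687

L[7,4] = 0.0924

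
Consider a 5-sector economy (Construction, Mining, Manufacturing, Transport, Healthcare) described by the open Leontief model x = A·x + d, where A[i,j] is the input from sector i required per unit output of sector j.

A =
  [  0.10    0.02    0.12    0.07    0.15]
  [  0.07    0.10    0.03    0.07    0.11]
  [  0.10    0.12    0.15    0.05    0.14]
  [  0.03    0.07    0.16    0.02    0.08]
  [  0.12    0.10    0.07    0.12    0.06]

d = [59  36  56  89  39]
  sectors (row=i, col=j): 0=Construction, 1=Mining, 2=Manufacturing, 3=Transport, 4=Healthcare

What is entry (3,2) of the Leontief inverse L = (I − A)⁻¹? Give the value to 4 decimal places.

L[3,2] = 0.2315

Form M = I − A:
  [  0.90   -0.02   -0.12   -0.07   -0.15]
  [ -0.07    0.90   -0.03   -0.07   -0.11]
  [ -0.10   -0.12    0.85   -0.05   -0.14]
  [ -0.03   -0.07   -0.16    0.98   -0.08]
  [ -0.12   -0.10   -0.07   -0.12    0.94]
Leontief inverse L = M⁻¹:
  [  1.1787    0.0919    0.2143    0.1313    0.2419]
  [  0.1286    1.1560    0.0961    0.1187    0.1802]
  [  0.1936    0.2094    1.2553    0.1238    0.2529]
  [  0.0924    0.1332    0.2315    1.0674    0.1557]
  [  0.1904    0.1673    0.1606    0.1749    1.1526]
Total output x = L · d:
  x_0 = 1.1787·59 + 0.0919·36 + 0.2143·56 + 0.1313·89 + 0.2419·39 = 105.9724
  x_1 = 0.1286·59 + 1.1560·36 + 0.0961·56 + 0.1187·89 + 0.1802·39 = 72.1846
  x_2 = 0.1936·59 + 0.2094·36 + 1.2553·56 + 0.1238·89 + 0.2529·39 = 110.1418
  x_3 = 0.0924·59 + 0.1332·36 + 0.2315·56 + 1.0674·89 + 0.1557·39 = 124.2816
  x_4 = 0.1904·59 + 0.1673·36 + 0.1606·56 + 0.1749·89 + 1.1526·39 = 86.7647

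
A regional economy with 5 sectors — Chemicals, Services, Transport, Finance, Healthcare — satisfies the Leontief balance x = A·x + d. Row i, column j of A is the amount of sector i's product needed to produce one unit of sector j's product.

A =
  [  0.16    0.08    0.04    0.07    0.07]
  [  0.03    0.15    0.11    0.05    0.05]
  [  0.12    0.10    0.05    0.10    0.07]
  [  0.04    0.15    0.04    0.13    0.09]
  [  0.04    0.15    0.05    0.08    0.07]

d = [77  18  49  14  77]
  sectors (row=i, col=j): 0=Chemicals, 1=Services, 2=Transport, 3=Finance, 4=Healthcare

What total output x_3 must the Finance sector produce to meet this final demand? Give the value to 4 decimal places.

43.3456

Form M = I − A:
  [  0.84   -0.08   -0.04   -0.07   -0.07]
  [ -0.03    0.85   -0.11   -0.05   -0.05]
  [ -0.12   -0.10    0.95   -0.10   -0.07]
  [ -0.04   -0.15   -0.04    0.87   -0.09]
  [ -0.04   -0.15   -0.05   -0.08    0.93]
Leontief inverse L = M⁻¹:
  [  1.2201    0.1683    0.0825    0.1283    0.1195]
  [  0.0758    1.2368    0.1557    0.1037    0.0940]
  [  0.1771    0.1959    1.0960    0.1627    0.1221]
  [  0.0858    0.2547    0.0909    1.1945    0.1426]
  [  0.0816    0.2392    0.0954    0.1338    1.1144]
Total output x = L · d:
  x_0 = 1.2201·77 + 0.1683·18 + 0.0825·49 + 0.1283·14 + 0.1195·77 = 112.0190
  x_1 = 0.0758·77 + 1.2368·18 + 0.1557·49 + 0.1037·14 + 0.0940·77 = 44.4187
  x_2 = 0.1771·77 + 0.1959·18 + 1.0960·49 + 0.1627·14 + 0.1221·77 = 82.5525
  x_3 = 0.0858·77 + 0.2547·18 + 0.0909·49 + 1.1945·14 + 0.1426·77 = 43.3456
  x_4 = 0.0816·77 + 0.2392·18 + 0.0954·49 + 0.1338·14 + 1.1144·77 = 102.9450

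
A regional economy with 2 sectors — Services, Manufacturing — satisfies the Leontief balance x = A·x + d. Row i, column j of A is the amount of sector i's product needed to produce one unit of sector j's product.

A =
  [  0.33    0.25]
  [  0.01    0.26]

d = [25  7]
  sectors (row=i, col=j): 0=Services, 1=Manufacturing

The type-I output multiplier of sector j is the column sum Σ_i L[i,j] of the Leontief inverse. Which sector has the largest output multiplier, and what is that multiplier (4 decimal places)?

Form M = I − A:
  [  0.67   -0.25]
  [ -0.01    0.74]
Leontief inverse L = M⁻¹:
  [  1.5001    0.5068]
  [  0.0203    1.3582]
Total output x = L · d:
  x_0 = 1.5001·25 + 0.5068·7 = 41.0501
  x_1 = 0.0203·25 + 1.3582·7 = 10.0142
Output multipliers (column sums of L):
  Services: 1.5204
  Manufacturing: 1.8650

Manufacturing (1.8650)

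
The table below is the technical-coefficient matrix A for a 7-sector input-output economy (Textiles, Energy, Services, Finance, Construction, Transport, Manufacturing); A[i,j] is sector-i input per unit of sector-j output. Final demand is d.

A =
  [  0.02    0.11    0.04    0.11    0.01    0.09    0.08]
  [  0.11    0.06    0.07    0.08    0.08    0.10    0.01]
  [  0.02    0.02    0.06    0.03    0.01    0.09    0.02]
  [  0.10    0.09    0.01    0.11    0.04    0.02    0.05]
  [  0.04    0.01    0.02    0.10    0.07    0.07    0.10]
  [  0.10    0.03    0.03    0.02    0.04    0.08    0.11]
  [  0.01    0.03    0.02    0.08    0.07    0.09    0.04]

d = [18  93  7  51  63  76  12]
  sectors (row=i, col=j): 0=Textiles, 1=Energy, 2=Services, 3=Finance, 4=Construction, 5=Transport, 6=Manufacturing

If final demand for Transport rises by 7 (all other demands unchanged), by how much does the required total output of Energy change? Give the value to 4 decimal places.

1.1526

Form M = I − A:
  [  0.98   -0.11   -0.04   -0.11   -0.01   -0.09   -0.08]
  [ -0.11    0.94   -0.07   -0.08   -0.08   -0.10   -0.01]
  [ -0.02   -0.02    0.94   -0.03   -0.01   -0.09   -0.02]
  [ -0.10   -0.09   -0.01    0.89   -0.04   -0.02   -0.05]
  [ -0.04   -0.01   -0.02   -0.10    0.93   -0.07   -0.10]
  [ -0.10   -0.03   -0.03   -0.02   -0.04    0.92   -0.11]
  [ -0.01   -0.03   -0.02   -0.08   -0.07   -0.09    0.96]
Leontief inverse L = M⁻¹:
  [  1.0744    0.1525    0.0672    0.1686    0.0483    0.1476    0.1232]
  [  0.1635    1.1076    0.1001    0.1458    0.1164    0.1647    0.0658]
  [  0.0459    0.0392    1.0747    0.0553    0.0265    0.1216    0.0462]
  [  0.1471    0.1363    0.0347    1.1734    0.0742    0.0727    0.0916]
  [  0.0802    0.0451    0.0387    0.1548    1.1030    0.1180    0.1444]
  [  0.1360    0.0658    0.0525    0.0719    0.0712    1.1346    0.1543]
  [  0.0481    0.0578    0.0369    0.1233    0.0980    0.1302    1.0786]
Total output x = L · d:
  x_0 = 1.0744·18 + 0.1525·93 + 0.0672·7 + 0.1686·51 + 0.0483·63 + 0.1476·76 + 0.1232·12 = 58.3264
  x_1 = 0.1635·18 + 1.1076·93 + 0.1001·7 + 0.1458·51 + 0.1164·63 + 0.1647·76 + 0.0658·12 = 134.7315
  x_2 = 0.0459·18 + 0.0392·93 + 1.0747·7 + 0.0553·51 + 0.0265·63 + 0.1216·76 + 0.0462·12 = 26.2808
  x_3 = 0.1471·18 + 0.1363·93 + 0.0347·7 + 1.1734·51 + 0.0742·63 + 0.0727·76 + 0.0916·12 = 86.7134
  x_4 = 0.0802·18 + 0.0451·93 + 0.0387·7 + 0.1548·51 + 1.1030·63 + 0.1180·76 + 0.1444·12 = 93.9997
  x_5 = 0.1360·18 + 0.0658·93 + 0.0525·7 + 0.0719·51 + 0.0712·63 + 1.1346·76 + 0.1543·12 = 105.1694
  x_6 = 0.0481·18 + 0.0578·93 + 0.0369·7 + 0.1233·51 + 0.0980·63 + 0.1302·76 + 1.0786·12 = 41.8053
Δx_1 = L[1,5] · Δd_5 = 0.1647 · 7 = 1.1526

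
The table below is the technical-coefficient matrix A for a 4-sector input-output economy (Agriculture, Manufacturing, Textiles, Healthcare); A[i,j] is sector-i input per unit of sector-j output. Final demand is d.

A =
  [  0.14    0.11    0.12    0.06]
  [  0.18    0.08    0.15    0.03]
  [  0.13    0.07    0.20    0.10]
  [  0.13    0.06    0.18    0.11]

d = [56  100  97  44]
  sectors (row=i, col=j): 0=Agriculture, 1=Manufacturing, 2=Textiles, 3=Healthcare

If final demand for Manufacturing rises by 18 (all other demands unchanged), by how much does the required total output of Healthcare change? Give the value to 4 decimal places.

2.3907

Form M = I − A:
  [  0.86   -0.11   -0.12   -0.06]
  [ -0.18    0.92   -0.15   -0.03]
  [ -0.13   -0.07    0.80   -0.10]
  [ -0.13   -0.06   -0.18    0.89]
Leontief inverse L = M⁻¹:
  [  1.2552    0.1767    0.2481    0.1184]
  [  0.2966    1.1496    0.2804    0.0903]
  [  0.2620    0.1459    1.3560    0.1749]
  [  0.2563    0.1328    0.3294    1.1824]
Total output x = L · d:
  x_0 = 1.2552·56 + 0.1767·100 + 0.2481·97 + 0.1184·44 = 117.2293
  x_1 = 0.2966·56 + 1.1496·100 + 0.2804·97 + 0.0903·44 = 162.7426
  x_2 = 0.2620·56 + 0.1459·100 + 1.3560·97 + 0.1749·44 = 168.4910
  x_3 = 0.2563·56 + 0.1328·100 + 0.3294·97 + 1.1824·44 = 111.6098
Δx_3 = L[3,1] · Δd_1 = 0.1328 · 18 = 2.3907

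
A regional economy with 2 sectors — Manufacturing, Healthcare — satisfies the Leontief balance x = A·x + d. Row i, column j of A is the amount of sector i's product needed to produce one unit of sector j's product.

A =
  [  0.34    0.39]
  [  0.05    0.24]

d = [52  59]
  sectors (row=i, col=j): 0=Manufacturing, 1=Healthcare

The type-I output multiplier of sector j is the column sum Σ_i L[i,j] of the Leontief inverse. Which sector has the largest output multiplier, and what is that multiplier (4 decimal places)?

Healthcare (2.1780)

Form M = I − A:
  [  0.66   -0.39]
  [ -0.05    0.76]
Leontief inverse L = M⁻¹:
  [  1.5764    0.8090]
  [  0.1037    1.3690]
Total output x = L · d:
  x_0 = 1.5764·52 + 0.8090·59 = 129.7034
  x_1 = 0.1037·52 + 1.3690·59 = 86.1647
Output multipliers (column sums of L):
  Manufacturing: 1.6801
  Healthcare: 2.1780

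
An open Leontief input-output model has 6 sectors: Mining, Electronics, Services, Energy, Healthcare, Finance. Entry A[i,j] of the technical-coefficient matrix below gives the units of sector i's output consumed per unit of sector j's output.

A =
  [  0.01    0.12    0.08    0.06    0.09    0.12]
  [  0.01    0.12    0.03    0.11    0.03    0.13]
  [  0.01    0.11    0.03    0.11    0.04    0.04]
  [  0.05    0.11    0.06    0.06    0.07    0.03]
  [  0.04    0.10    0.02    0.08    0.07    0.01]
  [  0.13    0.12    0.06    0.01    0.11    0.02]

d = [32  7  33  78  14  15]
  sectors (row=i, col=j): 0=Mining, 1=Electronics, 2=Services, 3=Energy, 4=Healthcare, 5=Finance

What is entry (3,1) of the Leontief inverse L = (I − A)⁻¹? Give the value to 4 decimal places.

Form M = I − A:
  [  0.99   -0.12   -0.08   -0.06   -0.09   -0.12]
  [ -0.01    0.88   -0.03   -0.11   -0.03   -0.13]
  [ -0.01   -0.11    0.97   -0.11   -0.04   -0.04]
  [ -0.05   -0.11   -0.06    0.94   -0.07   -0.03]
  [ -0.04   -0.10   -0.02   -0.08    0.93   -0.01]
  [ -0.13   -0.12   -0.06   -0.01   -0.11    0.98]
Leontief inverse L = M⁻¹:
  [  1.0468    0.2104    0.1133    0.1185    0.1415    0.1658]
  [  0.0468    1.2032    0.0633    0.1597    0.0786    0.1736]
  [  0.0331    0.1743    1.0547    0.1531    0.0747    0.0757]
  [  0.0726    0.1816    0.0869    1.1099    0.1086    0.0716]
  [  0.0587    0.1600    0.0428    0.1218    1.1025    0.0451]
  [  0.1540    0.2057    0.0931    0.0697    0.1578    1.0741]
Total output x = L · d:
  x_0 = 1.0468·32 + 0.2104·7 + 0.1133·33 + 0.1185·78 + 0.1415·14 + 0.1658·15 = 52.4247
  x_1 = 0.0468·32 + 1.2032·7 + 0.0633·33 + 0.1597·78 + 0.0786·14 + 0.1736·15 = 28.1763
  x_2 = 0.0331·32 + 0.1743·7 + 1.0547·33 + 0.1531·78 + 0.0747·14 + 0.0757·15 = 51.2075
  x_3 = 0.0726·32 + 0.1816·7 + 0.0869·33 + 1.1099·78 + 0.1086·14 + 0.0716·15 = 95.6281
  x_4 = 0.0587·32 + 0.1600·7 + 0.0428·33 + 0.1218·78 + 1.1025·14 + 0.0451·15 = 30.0225
  x_5 = 0.1540·32 + 0.2057·7 + 0.0931·33 + 0.0697·78 + 0.1578·14 + 1.0741·15 = 33.1914

L[3,1] = 0.1816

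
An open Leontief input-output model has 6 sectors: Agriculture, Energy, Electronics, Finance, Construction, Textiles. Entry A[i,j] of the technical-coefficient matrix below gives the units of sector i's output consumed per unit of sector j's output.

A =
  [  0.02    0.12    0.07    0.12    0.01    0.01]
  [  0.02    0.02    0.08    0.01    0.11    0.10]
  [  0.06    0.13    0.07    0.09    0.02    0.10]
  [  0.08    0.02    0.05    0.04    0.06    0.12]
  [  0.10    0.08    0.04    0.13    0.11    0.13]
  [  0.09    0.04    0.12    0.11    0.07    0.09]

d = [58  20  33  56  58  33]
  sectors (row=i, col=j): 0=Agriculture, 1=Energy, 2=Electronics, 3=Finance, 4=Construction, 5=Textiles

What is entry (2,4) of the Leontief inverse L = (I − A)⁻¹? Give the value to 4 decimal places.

Form M = I − A:
  [  0.98   -0.12   -0.07   -0.12   -0.01   -0.01]
  [ -0.02    0.98   -0.08   -0.01   -0.11   -0.10]
  [ -0.06   -0.13    0.93   -0.09   -0.02   -0.10]
  [ -0.08   -0.02   -0.05    0.96   -0.06   -0.12]
  [ -0.10   -0.08   -0.04   -0.13    0.89   -0.13]
  [ -0.09   -0.04   -0.12   -0.11   -0.07    0.91]
Leontief inverse L = M⁻¹:
  [  1.0547    0.1541    0.1122    0.1586    0.0495    0.0688]
  [  0.0660    1.0661    0.1281    0.0708    0.1530    0.1631]
  [  0.1090    0.1799    1.1329    0.1518    0.0730    0.1759]
  [  0.1242    0.0667    0.1018    1.1016    0.1003    0.1795]
  [  0.1693    0.1463    0.1173    0.2195    1.1790    0.2282]
  [  0.1496    0.1051    0.1875    0.1888    0.1241    1.1753]
Total output x = L · d:
  x_0 = 1.0547·58 + 0.1541·20 + 0.1122·33 + 0.1586·56 + 0.0495·58 + 0.0688·33 = 81.9829
  x_1 = 0.0660·58 + 1.0661·20 + 0.1281·33 + 0.0708·56 + 0.1530·58 + 0.1631·33 = 47.5950
  x_2 = 0.1090·58 + 0.1799·20 + 1.1329·33 + 0.1518·56 + 0.0730·58 + 0.1759·33 = 65.8437
  x_3 = 0.1242·58 + 0.0667·20 + 0.1018·33 + 1.1016·56 + 0.1003·58 + 0.1795·33 = 85.3280
  x_4 = 0.1693·58 + 0.1463·20 + 0.1173·33 + 0.2195·56 + 1.1790·58 + 0.2282·33 = 104.8207
  x_5 = 0.1496·58 + 0.1051·20 + 0.1875·33 + 0.1888·56 + 0.1241·58 + 1.1753·33 = 73.5242

L[2,4] = 0.0730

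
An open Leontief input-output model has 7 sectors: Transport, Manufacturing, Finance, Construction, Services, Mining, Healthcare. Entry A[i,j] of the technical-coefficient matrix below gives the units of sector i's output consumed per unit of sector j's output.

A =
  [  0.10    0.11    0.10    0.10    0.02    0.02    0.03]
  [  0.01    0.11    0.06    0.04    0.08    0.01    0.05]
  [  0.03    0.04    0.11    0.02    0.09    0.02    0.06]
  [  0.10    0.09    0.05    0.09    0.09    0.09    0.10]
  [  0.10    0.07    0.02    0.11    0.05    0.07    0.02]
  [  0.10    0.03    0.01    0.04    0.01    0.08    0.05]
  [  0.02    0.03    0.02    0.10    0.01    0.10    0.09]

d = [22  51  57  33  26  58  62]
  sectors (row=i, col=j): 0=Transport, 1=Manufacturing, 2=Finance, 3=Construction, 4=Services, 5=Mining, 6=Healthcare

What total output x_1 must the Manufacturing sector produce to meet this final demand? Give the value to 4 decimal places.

Form M = I − A:
  [  0.90   -0.11   -0.10   -0.10   -0.02   -0.02   -0.03]
  [ -0.01    0.89   -0.06   -0.04   -0.08   -0.01   -0.05]
  [ -0.03   -0.04    0.89   -0.02   -0.09   -0.02   -0.06]
  [ -0.10   -0.09   -0.05    0.91   -0.09   -0.09   -0.10]
  [ -0.10   -0.07   -0.02   -0.11    0.95   -0.07   -0.02]
  [ -0.10   -0.03   -0.01   -0.04   -0.01    0.92   -0.05]
  [ -0.02   -0.03   -0.02   -0.10   -0.01   -0.10    0.91]
Leontief inverse L = M⁻¹:
  [  1.1519    0.1754    0.1541    0.1576    0.0700    0.0597    0.0799]
  [  0.0446    1.1551    0.0925    0.0829    0.1162    0.0417    0.0850]
  [  0.0681    0.0812    1.1458    0.0641    0.1245    0.0533    0.0950]
  [  0.1712    0.1657    0.1046    1.1688    0.1415    0.1504    0.1615]
  [  0.1575    0.1311    0.0632    0.1684    1.0908    0.1128    0.0652]
  [  0.1400    0.0701    0.0401    0.0812    0.0329    1.1110    0.0818]
  [  0.0642    0.0711    0.0482    0.1468    0.0393    0.1437    1.1330]
Total output x = L · d:
  x_0 = 1.1519·22 + 0.1754·51 + 0.1541·57 + 0.1576·33 + 0.0700·26 + 0.0597·58 + 0.0799·62 = 58.5142
  x_1 = 0.0446·22 + 1.1551·51 + 0.0925·57 + 0.0829·33 + 0.1162·26 + 0.0417·58 + 0.0850·62 = 78.6078
  x_2 = 0.0681·22 + 0.0812·51 + 1.1458·57 + 0.0641·33 + 0.1245·26 + 0.0533·58 + 0.0950·62 = 85.2811
  x_3 = 0.1712·22 + 0.1657·51 + 0.1046·57 + 1.1688·33 + 0.1415·26 + 0.1504·58 + 0.1615·62 = 79.1598
  x_4 = 0.1575·22 + 0.1311·51 + 0.0632·57 + 0.1684·33 + 1.0908·26 + 0.1128·58 + 0.0652·62 = 58.2637
  x_5 = 0.1400·22 + 0.0701·51 + 0.0401·57 + 0.0812·33 + 0.0329·26 + 1.1110·58 + 0.0818·62 = 81.9816
  x_6 = 0.0642·22 + 0.0711·51 + 0.0482·57 + 0.1468·33 + 0.0393·26 + 0.1437·58 + 1.1330·62 = 92.2318

78.6078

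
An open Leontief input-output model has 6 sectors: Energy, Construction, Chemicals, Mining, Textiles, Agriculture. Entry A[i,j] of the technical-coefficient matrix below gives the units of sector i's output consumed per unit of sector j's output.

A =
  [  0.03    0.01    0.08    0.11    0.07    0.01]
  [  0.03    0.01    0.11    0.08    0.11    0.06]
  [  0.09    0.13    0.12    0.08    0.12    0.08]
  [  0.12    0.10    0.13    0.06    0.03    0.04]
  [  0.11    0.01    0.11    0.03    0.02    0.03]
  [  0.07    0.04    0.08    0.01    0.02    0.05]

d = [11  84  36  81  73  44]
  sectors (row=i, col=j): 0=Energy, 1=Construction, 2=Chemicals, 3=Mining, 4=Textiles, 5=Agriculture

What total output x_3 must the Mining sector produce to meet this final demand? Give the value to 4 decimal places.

Form M = I − A:
  [  0.97   -0.01   -0.08   -0.11   -0.07   -0.01]
  [ -0.03    0.99   -0.11   -0.08   -0.11   -0.06]
  [ -0.09   -0.13    0.88   -0.08   -0.12   -0.08]
  [ -0.12   -0.10   -0.13    0.94   -0.03   -0.04]
  [ -0.11   -0.01   -0.11   -0.03    0.98   -0.03]
  [ -0.07   -0.04   -0.08   -0.01   -0.02    0.95]
Leontief inverse L = M⁻¹:
  [  1.0780    0.0467    0.1417    0.1459    0.1048    0.0357]
  [  0.0888    1.0529    0.1852    0.1216    0.1528    0.0930]
  [  0.1694    0.1857    1.2325    0.1480    0.1910    0.1296]
  [  0.1796    0.1478    0.2190    1.1199    0.0922    0.0797]
  [  0.1496    0.0434    0.1668    0.0698    1.0596    0.0548]
  [  0.1025    0.0659    0.1278    0.0416    0.0535    1.0721]
Total output x = L · d:
  x_0 = 1.0780·11 + 0.0467·84 + 0.1417·36 + 0.1459·81 + 0.1048·73 + 0.0357·44 = 41.9280
  x_1 = 0.0888·11 + 1.0529·84 + 0.1852·36 + 0.1216·81 + 0.1528·73 + 0.0930·44 = 121.1891
  x_2 = 0.1694·11 + 0.1857·84 + 1.2325·36 + 0.1480·81 + 0.1910·73 + 0.1296·44 = 93.4634
  x_3 = 0.1796·11 + 0.1478·84 + 0.2190·36 + 1.1199·81 + 0.0922·73 + 0.0797·44 = 123.2236
  x_4 = 0.1496·11 + 0.0434·84 + 0.1668·36 + 0.0698·81 + 1.0596·73 + 0.0548·44 = 96.7071
  x_5 = 0.1025·11 + 0.0659·84 + 0.1278·36 + 0.0416·81 + 0.0535·73 + 1.0721·44 = 65.7115

123.2236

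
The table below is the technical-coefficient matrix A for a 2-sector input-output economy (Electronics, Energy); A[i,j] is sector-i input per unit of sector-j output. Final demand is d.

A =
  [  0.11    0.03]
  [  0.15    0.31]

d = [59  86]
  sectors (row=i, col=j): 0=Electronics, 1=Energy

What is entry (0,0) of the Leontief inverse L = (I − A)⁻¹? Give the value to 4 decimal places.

Form M = I − A:
  [  0.89   -0.03]
  [ -0.15    0.69]
Leontief inverse L = M⁻¹:
  [  1.1319    0.0492]
  [  0.2461    1.4600]
Total output x = L · d:
  x_0 = 1.1319·59 + 0.0492·86 = 71.0138
  x_1 = 0.2461·59 + 1.4600·86 = 140.0755

L[0,0] = 1.1319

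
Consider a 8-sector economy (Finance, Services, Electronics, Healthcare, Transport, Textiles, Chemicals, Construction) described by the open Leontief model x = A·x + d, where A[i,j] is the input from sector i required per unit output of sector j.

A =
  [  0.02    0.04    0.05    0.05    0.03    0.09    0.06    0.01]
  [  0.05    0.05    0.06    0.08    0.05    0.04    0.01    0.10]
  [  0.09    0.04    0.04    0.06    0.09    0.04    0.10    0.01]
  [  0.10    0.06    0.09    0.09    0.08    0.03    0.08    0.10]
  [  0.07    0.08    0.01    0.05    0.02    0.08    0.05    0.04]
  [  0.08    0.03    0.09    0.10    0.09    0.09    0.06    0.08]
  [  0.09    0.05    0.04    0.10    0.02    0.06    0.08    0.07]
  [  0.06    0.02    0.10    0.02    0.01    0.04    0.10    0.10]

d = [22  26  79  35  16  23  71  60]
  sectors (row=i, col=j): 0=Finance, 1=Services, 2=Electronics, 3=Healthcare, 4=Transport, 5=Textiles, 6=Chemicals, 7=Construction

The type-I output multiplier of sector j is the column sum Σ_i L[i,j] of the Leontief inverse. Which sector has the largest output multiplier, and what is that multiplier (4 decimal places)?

Form M = I − A:
  [  0.98   -0.04   -0.05   -0.05   -0.03   -0.09   -0.06   -0.01]
  [ -0.05    0.95   -0.06   -0.08   -0.05   -0.04   -0.01   -0.10]
  [ -0.09   -0.04    0.96   -0.06   -0.09   -0.04   -0.10   -0.01]
  [ -0.10   -0.06   -0.09    0.91   -0.08   -0.03   -0.08   -0.10]
  [ -0.07   -0.08   -0.01   -0.05    0.98   -0.08   -0.05   -0.04]
  [ -0.08   -0.03   -0.09   -0.10   -0.09    0.91   -0.06   -0.08]
  [ -0.09   -0.05   -0.04   -0.10   -0.02   -0.06    0.92   -0.07]
  [ -0.06   -0.02   -0.10   -0.02   -0.01   -0.04   -0.10    0.90]
Leontief inverse L = M⁻¹:
  [  1.0722    0.0724    0.0934    0.1028    0.0684    0.1323    0.1082    0.0556]
  [  0.1096    1.0881    0.1147    0.1351    0.0915    0.0877    0.0708    0.1558]
  [  0.1530    0.0842    1.0903    0.1245    0.1320    0.0959    0.1606    0.0639]
  [  0.1840    0.1155    0.1623    1.1703    0.1363    0.0996    0.1655    0.1745]
  [  0.1232    0.1149    0.0604    0.1062    1.0589    0.1272    0.1010    0.0928]
  [  0.1667    0.0858    0.1640    0.1830    0.1508    1.1621    0.1464    0.1549]
  [  0.1603    0.0948    0.1041    0.1702    0.0689    0.1181    1.1507    0.1354]
  [  0.1216    0.0566    0.1531    0.0779    0.0504    0.0898    0.1658    1.1522]
Total output x = L · d:
  x_0 = 1.0722·22 + 0.0724·26 + 0.0934·79 + 0.1028·35 + 0.0684·16 + 0.1323·23 + 0.1082·71 + 0.0556·60 = 51.6106
  x_1 = 0.1096·22 + 1.0881·26 + 0.1147·79 + 0.1351·35 + 0.0915·16 + 0.0877·23 + 0.0708·71 + 0.1558·60 = 62.3519
  x_2 = 0.1530·22 + 0.0842·26 + 1.0903·79 + 0.1245·35 + 0.1320·16 + 0.0959·23 + 0.1606·71 + 0.0639·60 = 115.5990
  x_3 = 0.1840·22 + 0.1155·26 + 0.1623·79 + 1.1703·35 + 0.1363·16 + 0.0996·23 + 0.1655·71 + 0.1745·60 = 87.5296
  x_4 = 0.1232·22 + 0.1149·26 + 0.0604·79 + 0.1062·35 + 1.0589·16 + 0.1272·23 + 0.1010·71 + 0.0928·60 = 46.7966
  x_5 = 0.1667·22 + 0.0858·26 + 0.1640·79 + 0.1830·35 + 0.1508·16 + 1.1621·23 + 0.1464·71 + 0.1549·60 = 74.0839
  x_6 = 0.1603·22 + 0.0948·26 + 0.1041·79 + 0.1702·35 + 0.0689·16 + 0.1181·23 + 1.1507·71 + 0.1354·60 = 113.8178
  x_7 = 0.1216·22 + 0.0566·26 + 0.1531·79 + 0.0779·35 + 0.0504·16 + 0.0898·23 + 0.1658·71 + 1.1522·60 = 102.7414
Output multipliers (column sums of L):
  Finance: 2.0906
  Services: 1.7123
  Electronics: 1.9423
  Healthcare: 2.0701
  Transport: 1.7573
  Textiles: 1.9127
  Chemicals: 2.0691
  Construction: 1.9852

Finance (2.0906)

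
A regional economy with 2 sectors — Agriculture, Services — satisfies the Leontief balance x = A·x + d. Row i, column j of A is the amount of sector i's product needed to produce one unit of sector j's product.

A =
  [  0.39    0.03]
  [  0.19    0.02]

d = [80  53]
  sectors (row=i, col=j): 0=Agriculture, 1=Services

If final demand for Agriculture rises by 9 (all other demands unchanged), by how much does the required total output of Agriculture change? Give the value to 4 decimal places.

14.8961

Form M = I − A:
  [  0.61   -0.03]
  [ -0.19    0.98]
Leontief inverse L = M⁻¹:
  [  1.6551    0.0507]
  [  0.3209    1.0302]
Total output x = L · d:
  x_0 = 1.6551·80 + 0.0507·53 = 135.0954
  x_1 = 0.3209·80 + 1.0302·53 = 80.2736
Δx_0 = L[0,0] · Δd_0 = 1.6551 · 9 = 14.8961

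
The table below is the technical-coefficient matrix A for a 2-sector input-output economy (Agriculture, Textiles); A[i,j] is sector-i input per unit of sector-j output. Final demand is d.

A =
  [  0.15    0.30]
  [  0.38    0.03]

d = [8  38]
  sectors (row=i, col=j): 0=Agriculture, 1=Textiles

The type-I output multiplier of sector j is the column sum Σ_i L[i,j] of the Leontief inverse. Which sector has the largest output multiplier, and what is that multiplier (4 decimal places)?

Agriculture (1.9001)

Form M = I − A:
  [  0.85   -0.30]
  [ -0.38    0.97]
Leontief inverse L = M⁻¹:
  [  1.3652    0.4222]
  [  0.5348    1.1963]
Total output x = L · d:
  x_0 = 1.3652·8 + 0.4222·38 = 26.9669
  x_1 = 0.5348·8 + 1.1963·38 = 49.7396
Output multipliers (column sums of L):
  Agriculture: 1.9001
  Textiles: 1.6186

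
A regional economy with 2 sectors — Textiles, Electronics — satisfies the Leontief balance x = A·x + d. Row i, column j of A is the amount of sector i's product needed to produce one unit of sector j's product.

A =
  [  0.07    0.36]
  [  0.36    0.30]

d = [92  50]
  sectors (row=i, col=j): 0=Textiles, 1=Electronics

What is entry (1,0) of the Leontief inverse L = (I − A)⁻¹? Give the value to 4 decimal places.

L[1,0] = 0.6904

Form M = I − A:
  [  0.93   -0.36]
  [ -0.36    0.70]
Leontief inverse L = M⁻¹:
  [  1.3425    0.6904]
  [  0.6904    1.7837]
Total output x = L · d:
  x_0 = 1.3425·92 + 0.6904·50 = 158.0361
  x_1 = 0.6904·92 + 1.7837·50 = 152.7043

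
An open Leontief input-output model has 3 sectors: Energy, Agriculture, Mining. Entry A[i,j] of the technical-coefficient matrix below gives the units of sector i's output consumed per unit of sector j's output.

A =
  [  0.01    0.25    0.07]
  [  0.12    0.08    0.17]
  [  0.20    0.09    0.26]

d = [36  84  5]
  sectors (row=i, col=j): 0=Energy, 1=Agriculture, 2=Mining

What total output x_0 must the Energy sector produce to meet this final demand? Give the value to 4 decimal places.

Form M = I − A:
  [  0.99   -0.25   -0.07]
  [ -0.12    0.92   -0.17]
  [ -0.20   -0.09    0.74]
Leontief inverse L = M⁻¹:
  [  1.0830    0.3113    0.1740]
  [  0.1998    1.1694    0.2875]
  [  0.3170    0.2264    1.4333]
Total output x = L · d:
  x_0 = 1.0830·36 + 0.3113·84 + 0.1740·5 = 66.0067
  x_1 = 0.1998·36 + 1.1694·84 + 0.2875·5 = 106.8604
  x_2 = 0.3170·36 + 0.2264·84 + 1.4333·5 = 37.5929

66.0067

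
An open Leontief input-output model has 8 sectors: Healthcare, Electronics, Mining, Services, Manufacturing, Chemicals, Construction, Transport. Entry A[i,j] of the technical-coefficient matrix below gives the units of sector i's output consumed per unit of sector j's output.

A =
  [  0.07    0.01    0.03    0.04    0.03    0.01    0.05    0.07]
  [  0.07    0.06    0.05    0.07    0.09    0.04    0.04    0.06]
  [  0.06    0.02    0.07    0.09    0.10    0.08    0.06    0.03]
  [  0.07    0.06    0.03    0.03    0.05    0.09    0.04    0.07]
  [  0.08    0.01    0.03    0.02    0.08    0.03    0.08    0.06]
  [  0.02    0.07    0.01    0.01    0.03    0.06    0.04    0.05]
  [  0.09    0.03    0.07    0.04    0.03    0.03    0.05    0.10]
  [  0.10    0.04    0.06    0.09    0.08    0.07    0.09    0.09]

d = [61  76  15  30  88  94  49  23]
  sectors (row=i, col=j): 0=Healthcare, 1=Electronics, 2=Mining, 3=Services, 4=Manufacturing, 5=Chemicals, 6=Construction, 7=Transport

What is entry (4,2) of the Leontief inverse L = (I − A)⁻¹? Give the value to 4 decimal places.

Form M = I − A:
  [  0.93   -0.01   -0.03   -0.04   -0.03   -0.01   -0.05   -0.07]
  [ -0.07    0.94   -0.05   -0.07   -0.09   -0.04   -0.04   -0.06]
  [ -0.06   -0.02    0.93   -0.09   -0.10   -0.08   -0.06   -0.03]
  [ -0.07   -0.06   -0.03    0.97   -0.05   -0.09   -0.04   -0.07]
  [ -0.08   -0.01   -0.03   -0.02    0.92   -0.03   -0.08   -0.06]
  [ -0.02   -0.07   -0.01   -0.01   -0.03    0.94   -0.04   -0.05]
  [ -0.09   -0.03   -0.07   -0.04   -0.03   -0.03    0.95   -0.10]
  [ -0.10   -0.04   -0.06   -0.09   -0.08   -0.07   -0.09    0.91]
Leontief inverse L = M⁻¹:
  [  1.1121    0.0281    0.0553    0.0683    0.0622    0.0371    0.0833    0.1098]
  [  0.1310    1.0895    0.0861    0.1103    0.1420    0.0817    0.0893    0.1169]
  [  0.1207    0.0512    1.1062    0.1284    0.1515    0.1248    0.1101    0.0880]
  [  0.1231    0.0890    0.0618    1.0662    0.0949    0.1272    0.0839    0.1219]
  [  0.1311    0.0309    0.0604    0.0520    1.1190    0.0605    0.1213    0.1085]
  [  0.0560    0.0908    0.0322    0.0351    0.0612    1.0849    0.0692    0.0853]
  [  0.1483    0.0567    0.1063    0.0820    0.0779    0.0699    1.0971    0.1545]
  [  0.1786    0.0785    0.1072    0.1416    0.1432    0.1242    0.1531    1.1653]
Total output x = L · d:
  x_0 = 1.1121·61 + 0.0281·76 + 0.0553·15 + 0.0683·30 + 0.0622·88 + 0.0371·94 + 0.0833·49 + 0.1098·23 = 88.4236
  x_1 = 0.1310·61 + 1.0895·76 + 0.0861·15 + 0.1103·30 + 0.1420·88 + 0.0817·94 + 0.0893·49 + 0.1169·23 = 122.6386
  x_2 = 0.1207·61 + 0.0512·76 + 1.1062·15 + 0.1284·30 + 0.1515·88 + 0.1248·94 + 0.1101·49 + 0.0880·23 = 64.1812
  x_3 = 0.1231·61 + 0.0890·76 + 0.0618·15 + 1.0662·30 + 0.0949·88 + 0.1272·94 + 0.0839·49 + 0.1219·23 = 74.4036
  x_4 = 0.1311·61 + 0.0309·76 + 0.0604·15 + 0.0520·30 + 1.1190·88 + 0.0605·94 + 0.1213·49 + 0.1085·23 = 125.4130
  x_5 = 0.0560·61 + 0.0908·76 + 0.0322·15 + 0.0351·30 + 0.0612·88 + 1.0849·94 + 0.0692·49 + 0.0853·23 = 124.5659
  x_6 = 0.1483·61 + 0.0567·76 + 0.1063·15 + 0.0820·30 + 0.0779·88 + 0.0699·94 + 1.0971·49 + 0.1545·23 = 88.1423
  x_7 = 0.1786·61 + 0.0785·76 + 0.1072·15 + 0.1416·30 + 0.1432·88 + 0.1242·94 + 0.1531·49 + 1.1653·23 = 81.2973

L[4,2] = 0.0604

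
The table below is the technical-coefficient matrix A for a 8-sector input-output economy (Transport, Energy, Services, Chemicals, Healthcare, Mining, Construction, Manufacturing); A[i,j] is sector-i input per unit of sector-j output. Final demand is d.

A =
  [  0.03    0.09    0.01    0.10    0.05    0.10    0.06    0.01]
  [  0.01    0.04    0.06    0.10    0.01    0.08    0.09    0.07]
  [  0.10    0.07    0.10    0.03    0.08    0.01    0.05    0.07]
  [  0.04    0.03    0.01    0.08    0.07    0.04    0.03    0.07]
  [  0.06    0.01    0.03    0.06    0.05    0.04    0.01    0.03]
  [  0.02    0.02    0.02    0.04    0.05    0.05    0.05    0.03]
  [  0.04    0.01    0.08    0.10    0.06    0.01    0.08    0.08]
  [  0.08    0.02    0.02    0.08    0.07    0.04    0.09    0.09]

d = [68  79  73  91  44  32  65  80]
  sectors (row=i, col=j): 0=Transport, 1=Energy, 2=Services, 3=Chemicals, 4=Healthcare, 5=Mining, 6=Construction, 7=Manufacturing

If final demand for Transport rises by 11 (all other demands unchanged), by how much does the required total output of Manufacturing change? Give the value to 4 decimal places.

1.3183

Form M = I − A:
  [  0.97   -0.09   -0.01   -0.10   -0.05   -0.10   -0.06   -0.01]
  [ -0.01    0.96   -0.06   -0.10   -0.01   -0.08   -0.09   -0.07]
  [ -0.10   -0.07    0.90   -0.03   -0.08   -0.01   -0.05   -0.07]
  [ -0.04   -0.03   -0.01    0.92   -0.07   -0.04   -0.03   -0.07]
  [ -0.06   -0.01   -0.03   -0.06    0.95   -0.04   -0.01   -0.03]
  [ -0.02   -0.02   -0.02   -0.04   -0.05    0.95   -0.05   -0.03]
  [ -0.04   -0.01   -0.08   -0.10   -0.06   -0.01    0.92   -0.08]
  [ -0.08   -0.02   -0.02   -0.08   -0.07   -0.04   -0.09    0.91]
Leontief inverse L = M⁻¹:
  [  1.0590    0.1127    0.0370    0.1556    0.0887    0.1349    0.1005    0.0513]
  [  0.0482    1.0646    0.0923    0.1576    0.0563    0.1111    0.1358    0.1191]
  [  0.1455    0.1056    1.1379    0.0964    0.1296    0.0518    0.1007    0.1195]
  [  0.0691    0.0492    0.0295    1.1265    0.1049    0.0687    0.0628    0.1047]
  [  0.0828    0.0281    0.0454    0.0950    1.0776    0.0636    0.0342    0.0545]
  [  0.0418    0.0340    0.0378    0.0740    0.0764    1.0698    0.0750    0.0560]
  [  0.0830    0.0373    0.1124    0.1589    0.1085    0.0416    1.1233    0.1284]
  [  0.1198    0.0473    0.0492    0.1446    0.1181    0.0775    0.1366    1.1372]
Total output x = L · d:
  x_0 = 1.0590·68 + 0.1127·79 + 0.0370·73 + 0.1556·91 + 0.0887·44 + 0.1349·32 + 0.1005·65 + 0.0513·80 = 116.6334
  x_1 = 0.0482·68 + 1.0646·79 + 0.0923·73 + 0.1576·91 + 0.0563·44 + 0.1111·32 + 0.1358·65 + 0.1191·80 = 132.8511
  x_2 = 0.1455·68 + 0.1056·79 + 1.1379·73 + 0.0964·91 + 0.1296·44 + 0.0518·32 + 0.1007·65 + 0.1195·80 = 133.5442
  x_3 = 0.0691·68 + 0.0492·79 + 0.0295·73 + 1.1265·91 + 0.1049·44 + 0.0687·32 + 0.0628·65 + 0.1047·80 = 132.5272
  x_4 = 0.0828·68 + 0.0281·79 + 0.0454·73 + 0.0950·91 + 1.0776·44 + 0.0636·32 + 0.0342·65 + 0.0545·80 = 75.8469
  x_5 = 0.0418·68 + 0.0340·79 + 0.0378·73 + 0.0740·91 + 0.0764·44 + 1.0698·32 + 0.0750·65 + 0.0560·80 = 61.9696
  x_6 = 0.0830·68 + 0.0373·79 + 0.1124·73 + 0.1589·91 + 0.1085·44 + 0.0416·32 + 1.1233·65 + 0.1284·80 = 120.6451
  x_7 = 0.1198·68 + 0.0473·79 + 0.0492·73 + 0.1446·91 + 0.1181·44 + 0.0775·32 + 0.1366·65 + 1.1372·80 = 136.1614
Δx_7 = L[7,0] · Δd_0 = 0.1198 · 11 = 1.3183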